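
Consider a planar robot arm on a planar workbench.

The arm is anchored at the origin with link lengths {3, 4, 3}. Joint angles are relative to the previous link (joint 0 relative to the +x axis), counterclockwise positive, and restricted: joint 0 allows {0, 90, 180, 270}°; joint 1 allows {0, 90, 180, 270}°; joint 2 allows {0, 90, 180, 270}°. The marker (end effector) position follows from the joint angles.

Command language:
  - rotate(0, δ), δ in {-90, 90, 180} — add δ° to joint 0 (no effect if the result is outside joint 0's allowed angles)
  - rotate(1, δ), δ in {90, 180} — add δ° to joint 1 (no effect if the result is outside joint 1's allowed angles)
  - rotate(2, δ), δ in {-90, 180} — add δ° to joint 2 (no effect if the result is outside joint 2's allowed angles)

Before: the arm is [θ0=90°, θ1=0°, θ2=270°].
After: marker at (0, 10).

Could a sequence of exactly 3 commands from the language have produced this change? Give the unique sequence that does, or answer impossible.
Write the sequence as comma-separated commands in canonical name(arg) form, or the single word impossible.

start: [θ0=90°, θ1=0°, θ2=270°]
t=1 rotate(2, -90) ⇒ [θ0=90°, θ1=0°, θ2=180°]
t=2 rotate(2, -90) ⇒ [θ0=90°, θ1=0°, θ2=90°]
t=3 rotate(2, -90) ⇒ [θ0=90°, θ1=0°, θ2=0°]
all 343 alternatives checked — unique.

rotate(2, -90), rotate(2, -90), rotate(2, -90)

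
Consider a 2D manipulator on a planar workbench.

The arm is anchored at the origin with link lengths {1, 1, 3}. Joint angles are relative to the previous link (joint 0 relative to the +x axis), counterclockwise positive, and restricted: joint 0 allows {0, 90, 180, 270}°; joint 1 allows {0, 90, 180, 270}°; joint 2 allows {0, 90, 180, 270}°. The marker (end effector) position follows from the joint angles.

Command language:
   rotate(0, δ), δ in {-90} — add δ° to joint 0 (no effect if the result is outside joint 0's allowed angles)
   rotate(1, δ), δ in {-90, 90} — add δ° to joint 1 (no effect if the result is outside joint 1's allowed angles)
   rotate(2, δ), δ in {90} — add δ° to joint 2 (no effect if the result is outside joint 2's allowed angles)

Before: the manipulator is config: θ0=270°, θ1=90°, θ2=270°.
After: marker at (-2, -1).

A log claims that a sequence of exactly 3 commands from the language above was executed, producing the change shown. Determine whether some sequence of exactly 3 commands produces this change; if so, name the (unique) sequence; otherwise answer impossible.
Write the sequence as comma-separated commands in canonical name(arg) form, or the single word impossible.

rotate(2, 90), rotate(2, 90), rotate(2, 90)

initial: config: θ0=270°, θ1=90°, θ2=270°
step 1 (rotate(2, 90)): config: θ0=270°, θ1=90°, θ2=0°
step 2 (rotate(2, 90)): config: θ0=270°, θ1=90°, θ2=90°
step 3 (rotate(2, 90)): config: θ0=270°, θ1=90°, θ2=180°
all 64 alternatives checked — unique.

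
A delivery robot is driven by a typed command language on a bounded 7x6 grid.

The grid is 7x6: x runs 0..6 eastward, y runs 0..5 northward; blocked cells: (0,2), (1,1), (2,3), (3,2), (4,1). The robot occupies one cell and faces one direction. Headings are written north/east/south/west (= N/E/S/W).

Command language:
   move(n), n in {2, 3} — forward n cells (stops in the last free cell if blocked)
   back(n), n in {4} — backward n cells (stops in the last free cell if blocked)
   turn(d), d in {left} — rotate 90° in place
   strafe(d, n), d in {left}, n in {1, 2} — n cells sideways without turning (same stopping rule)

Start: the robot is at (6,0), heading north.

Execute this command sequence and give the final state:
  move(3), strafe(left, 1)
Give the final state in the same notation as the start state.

at (5,3), heading north

t0: at (6,0), heading north
step 1 (move(3)): at (6,3), heading north
step 2 (strafe(left, 1)): at (5,3), heading north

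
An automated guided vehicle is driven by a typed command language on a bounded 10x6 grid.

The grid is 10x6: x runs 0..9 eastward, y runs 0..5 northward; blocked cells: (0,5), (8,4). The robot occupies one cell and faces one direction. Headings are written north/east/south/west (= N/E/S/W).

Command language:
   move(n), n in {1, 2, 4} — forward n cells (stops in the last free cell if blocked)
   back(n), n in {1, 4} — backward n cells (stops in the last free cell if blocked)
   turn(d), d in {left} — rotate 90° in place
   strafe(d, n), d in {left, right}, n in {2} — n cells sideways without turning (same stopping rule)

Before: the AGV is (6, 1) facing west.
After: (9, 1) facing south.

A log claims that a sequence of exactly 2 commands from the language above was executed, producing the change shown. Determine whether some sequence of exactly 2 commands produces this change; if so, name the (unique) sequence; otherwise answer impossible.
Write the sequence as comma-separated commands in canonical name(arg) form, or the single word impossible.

back(4), turn(left)

key: back(4) runs into the grid edge before its full distance
initial: (6, 1) facing west
t=1 back(4) ⇒ (9, 1) facing west
t=2 turn(left) ⇒ (9, 1) facing south
uniquely the one of 64 2-step routes that fits.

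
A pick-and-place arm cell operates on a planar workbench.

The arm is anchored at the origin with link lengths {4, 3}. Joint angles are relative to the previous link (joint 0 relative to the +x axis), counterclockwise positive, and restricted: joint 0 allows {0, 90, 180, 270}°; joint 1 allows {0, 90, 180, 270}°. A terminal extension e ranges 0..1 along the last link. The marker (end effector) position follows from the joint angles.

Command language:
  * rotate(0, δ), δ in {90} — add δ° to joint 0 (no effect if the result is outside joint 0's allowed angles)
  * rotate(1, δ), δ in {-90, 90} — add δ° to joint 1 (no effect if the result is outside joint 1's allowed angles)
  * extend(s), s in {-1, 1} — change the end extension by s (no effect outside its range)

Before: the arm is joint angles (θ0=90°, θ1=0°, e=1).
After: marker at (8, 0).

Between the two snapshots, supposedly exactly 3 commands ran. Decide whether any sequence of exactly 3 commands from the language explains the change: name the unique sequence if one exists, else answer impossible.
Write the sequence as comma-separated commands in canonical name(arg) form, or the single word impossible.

rotate(0, 90), rotate(0, 90), rotate(0, 90)

t0: joint angles (θ0=90°, θ1=0°, e=1)
step 1 (rotate(0, 90)): joint angles (θ0=180°, θ1=0°, e=1)
step 2 (rotate(0, 90)): joint angles (θ0=270°, θ1=0°, e=1)
step 3 (rotate(0, 90)): joint angles (θ0=0°, θ1=0°, e=1)
no rival 3-sequence matches.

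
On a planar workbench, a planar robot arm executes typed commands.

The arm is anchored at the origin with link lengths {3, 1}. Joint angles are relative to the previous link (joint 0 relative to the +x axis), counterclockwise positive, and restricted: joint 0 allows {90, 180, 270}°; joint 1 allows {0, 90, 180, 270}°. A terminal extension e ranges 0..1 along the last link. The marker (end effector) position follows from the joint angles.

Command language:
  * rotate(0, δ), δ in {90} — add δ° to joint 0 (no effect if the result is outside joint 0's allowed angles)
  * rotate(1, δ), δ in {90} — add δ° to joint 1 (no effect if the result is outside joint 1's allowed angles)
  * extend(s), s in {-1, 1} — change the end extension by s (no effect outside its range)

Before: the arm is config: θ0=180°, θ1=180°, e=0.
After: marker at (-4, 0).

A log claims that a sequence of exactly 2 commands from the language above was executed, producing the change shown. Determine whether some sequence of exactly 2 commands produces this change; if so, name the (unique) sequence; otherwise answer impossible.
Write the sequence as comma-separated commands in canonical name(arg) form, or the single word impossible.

rotate(1, 90), rotate(1, 90)

t0: config: θ0=180°, θ1=180°, e=0
1. rotate(1, 90) → config: θ0=180°, θ1=270°, e=0
2. rotate(1, 90) → config: θ0=180°, θ1=0°, e=0
no rival 2-sequence matches.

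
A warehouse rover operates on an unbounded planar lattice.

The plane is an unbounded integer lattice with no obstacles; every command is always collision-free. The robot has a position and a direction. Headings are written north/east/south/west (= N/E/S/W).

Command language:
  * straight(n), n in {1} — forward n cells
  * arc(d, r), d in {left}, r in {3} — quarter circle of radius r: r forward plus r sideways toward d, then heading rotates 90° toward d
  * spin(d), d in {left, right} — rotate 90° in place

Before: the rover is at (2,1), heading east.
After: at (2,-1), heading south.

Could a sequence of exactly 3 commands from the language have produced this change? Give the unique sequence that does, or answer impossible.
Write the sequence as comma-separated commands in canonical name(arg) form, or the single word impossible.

key: running straight(1) before spin(right) would end elsewhere — order is forced
start: at (2,1), heading east
[1] after spin(right): at (2,1), heading south
[2] after straight(1): at (2,0), heading south
[3] after straight(1): at (2,-1), heading south
uniquely the one of 64 3-step routes that fits.

spin(right), straight(1), straight(1)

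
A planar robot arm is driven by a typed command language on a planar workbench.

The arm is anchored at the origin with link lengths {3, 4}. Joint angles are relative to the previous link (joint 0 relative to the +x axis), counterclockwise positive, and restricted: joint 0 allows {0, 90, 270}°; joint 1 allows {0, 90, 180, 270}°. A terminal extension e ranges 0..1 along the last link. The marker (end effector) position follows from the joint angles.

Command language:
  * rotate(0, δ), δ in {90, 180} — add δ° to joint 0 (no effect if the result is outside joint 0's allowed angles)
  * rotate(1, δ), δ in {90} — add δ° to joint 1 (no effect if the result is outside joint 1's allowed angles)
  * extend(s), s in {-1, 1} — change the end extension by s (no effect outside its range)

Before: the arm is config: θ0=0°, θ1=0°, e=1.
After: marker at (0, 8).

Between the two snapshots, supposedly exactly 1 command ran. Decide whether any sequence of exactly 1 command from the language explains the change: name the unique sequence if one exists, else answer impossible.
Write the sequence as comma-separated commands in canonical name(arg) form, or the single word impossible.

rotate(0, 90)

begin: config: θ0=0°, θ1=0°, e=1
[1] after rotate(0, 90): config: θ0=90°, θ1=0°, e=1
uniquely the one of 5 1-step routes that fits.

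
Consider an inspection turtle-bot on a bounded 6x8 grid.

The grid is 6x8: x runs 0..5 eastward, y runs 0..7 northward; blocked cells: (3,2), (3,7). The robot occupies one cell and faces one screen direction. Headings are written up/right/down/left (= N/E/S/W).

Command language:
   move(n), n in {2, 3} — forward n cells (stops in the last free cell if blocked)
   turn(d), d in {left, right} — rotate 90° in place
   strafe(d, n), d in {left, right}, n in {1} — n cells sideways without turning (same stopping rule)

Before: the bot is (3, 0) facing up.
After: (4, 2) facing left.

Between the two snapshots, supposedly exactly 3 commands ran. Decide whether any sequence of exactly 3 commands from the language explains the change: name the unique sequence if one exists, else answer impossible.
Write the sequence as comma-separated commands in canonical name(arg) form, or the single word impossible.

key: cell and facing (now W) both changed — the 3 commands mix motion and turning
initial: (3, 0) facing up
step 1 (strafe(right, 1)): (4, 0) facing up
step 2 (move(2)): (4, 2) facing up
step 3 (turn(left)): (4, 2) facing left
no rival 3-sequence matches.

strafe(right, 1), move(2), turn(left)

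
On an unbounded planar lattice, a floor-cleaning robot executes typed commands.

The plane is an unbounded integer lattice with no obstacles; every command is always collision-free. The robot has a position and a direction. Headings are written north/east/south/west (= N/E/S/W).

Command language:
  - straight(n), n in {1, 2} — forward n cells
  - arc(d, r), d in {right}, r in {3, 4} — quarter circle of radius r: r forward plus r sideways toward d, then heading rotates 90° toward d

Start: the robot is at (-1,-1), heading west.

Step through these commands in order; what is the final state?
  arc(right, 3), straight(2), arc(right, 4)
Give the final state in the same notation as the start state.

begin: at (-1,-1), heading west
1. arc(right, 3) → at (-4,2), heading north
2. straight(2) → at (-4,4), heading north
3. arc(right, 4) → at (0,8), heading east

at (0,8), heading east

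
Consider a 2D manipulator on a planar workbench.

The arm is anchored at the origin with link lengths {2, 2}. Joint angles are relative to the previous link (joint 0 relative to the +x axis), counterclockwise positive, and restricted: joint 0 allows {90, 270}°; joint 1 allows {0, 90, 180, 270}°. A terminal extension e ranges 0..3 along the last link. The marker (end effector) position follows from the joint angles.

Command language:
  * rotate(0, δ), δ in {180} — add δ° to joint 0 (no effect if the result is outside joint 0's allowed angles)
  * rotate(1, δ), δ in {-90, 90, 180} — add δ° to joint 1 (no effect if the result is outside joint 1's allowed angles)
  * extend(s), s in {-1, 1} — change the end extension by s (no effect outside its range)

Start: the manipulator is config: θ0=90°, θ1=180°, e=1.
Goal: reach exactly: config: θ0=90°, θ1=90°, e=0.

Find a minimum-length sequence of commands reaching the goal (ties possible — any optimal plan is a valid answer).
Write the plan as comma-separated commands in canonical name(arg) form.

rotate(1, -90), extend(-1)

start: config: θ0=90°, θ1=180°, e=1
1. rotate(1, -90) → config: θ0=90°, θ1=90°, e=1
2. extend(-1) → config: θ0=90°, θ1=90°, e=0
minimal: 2 command(s), checked below 2.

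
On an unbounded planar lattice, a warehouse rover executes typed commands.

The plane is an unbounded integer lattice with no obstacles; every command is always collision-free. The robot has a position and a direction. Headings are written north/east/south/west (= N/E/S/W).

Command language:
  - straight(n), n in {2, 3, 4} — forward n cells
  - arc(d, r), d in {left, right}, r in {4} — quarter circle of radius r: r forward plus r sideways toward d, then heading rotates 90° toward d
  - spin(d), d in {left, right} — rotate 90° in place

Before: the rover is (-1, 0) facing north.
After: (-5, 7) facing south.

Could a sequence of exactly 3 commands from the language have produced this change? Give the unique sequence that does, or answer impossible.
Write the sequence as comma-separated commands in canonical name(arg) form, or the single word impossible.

straight(3), arc(left, 4), spin(left)

key: running spin(left) before straight(3) would end elsewhere — order is forced
begin: (-1, 0) facing north
step 1 (straight(3)): (-1, 3) facing north
step 2 (arc(left, 4)): (-5, 7) facing west
step 3 (spin(left)): (-5, 7) facing south
uniquely the one of 343 3-step routes that fits.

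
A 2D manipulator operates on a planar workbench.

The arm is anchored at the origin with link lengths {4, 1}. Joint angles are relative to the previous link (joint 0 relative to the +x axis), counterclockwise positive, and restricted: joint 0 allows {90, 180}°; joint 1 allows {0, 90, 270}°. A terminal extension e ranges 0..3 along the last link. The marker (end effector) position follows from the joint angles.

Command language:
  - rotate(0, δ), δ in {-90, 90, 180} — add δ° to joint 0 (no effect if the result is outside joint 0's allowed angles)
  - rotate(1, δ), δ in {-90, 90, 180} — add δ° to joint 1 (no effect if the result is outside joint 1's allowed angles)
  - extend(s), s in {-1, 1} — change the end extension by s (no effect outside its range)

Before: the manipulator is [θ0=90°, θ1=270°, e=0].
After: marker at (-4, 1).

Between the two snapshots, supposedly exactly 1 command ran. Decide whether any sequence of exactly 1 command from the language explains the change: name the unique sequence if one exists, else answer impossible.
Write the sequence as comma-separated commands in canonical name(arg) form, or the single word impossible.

rotate(0, 90)

t0: [θ0=90°, θ1=270°, e=0]
[1] after rotate(0, 90): [θ0=180°, θ1=270°, e=0]
all 8 alternatives checked — unique.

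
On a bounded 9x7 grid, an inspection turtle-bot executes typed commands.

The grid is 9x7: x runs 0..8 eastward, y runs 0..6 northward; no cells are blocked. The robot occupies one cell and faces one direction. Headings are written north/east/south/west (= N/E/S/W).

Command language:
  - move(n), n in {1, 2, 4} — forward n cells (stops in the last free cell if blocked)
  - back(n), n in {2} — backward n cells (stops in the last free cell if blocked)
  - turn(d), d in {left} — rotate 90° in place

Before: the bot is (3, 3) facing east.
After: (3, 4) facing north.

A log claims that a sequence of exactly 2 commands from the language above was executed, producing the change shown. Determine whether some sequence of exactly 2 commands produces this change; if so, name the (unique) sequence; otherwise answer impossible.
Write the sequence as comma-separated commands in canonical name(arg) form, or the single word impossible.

key: running move(1) before turn(left) would end elsewhere — order is forced
start: (3, 3) facing east
t=1 turn(left) ⇒ (3, 3) facing north
t=2 move(1) ⇒ (3, 4) facing north
all 25 alternatives checked — unique.

turn(left), move(1)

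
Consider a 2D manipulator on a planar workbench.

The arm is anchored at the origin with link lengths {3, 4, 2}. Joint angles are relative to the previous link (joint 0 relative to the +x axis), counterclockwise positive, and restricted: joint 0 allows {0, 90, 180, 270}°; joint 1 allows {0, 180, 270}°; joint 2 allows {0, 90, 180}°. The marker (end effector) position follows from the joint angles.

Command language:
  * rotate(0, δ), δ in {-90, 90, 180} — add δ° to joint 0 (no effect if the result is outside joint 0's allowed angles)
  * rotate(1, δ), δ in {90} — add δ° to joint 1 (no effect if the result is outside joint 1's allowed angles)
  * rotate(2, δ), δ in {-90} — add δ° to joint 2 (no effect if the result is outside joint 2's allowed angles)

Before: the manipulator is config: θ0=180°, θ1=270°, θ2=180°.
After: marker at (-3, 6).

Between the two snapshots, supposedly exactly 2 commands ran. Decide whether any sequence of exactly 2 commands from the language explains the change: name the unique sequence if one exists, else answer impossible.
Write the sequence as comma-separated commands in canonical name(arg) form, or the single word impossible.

from: config: θ0=180°, θ1=270°, θ2=180°
[1] after rotate(2, -90): config: θ0=180°, θ1=270°, θ2=90°
[2] after rotate(2, -90): config: θ0=180°, θ1=270°, θ2=0°
all 25 alternatives checked — unique.

rotate(2, -90), rotate(2, -90)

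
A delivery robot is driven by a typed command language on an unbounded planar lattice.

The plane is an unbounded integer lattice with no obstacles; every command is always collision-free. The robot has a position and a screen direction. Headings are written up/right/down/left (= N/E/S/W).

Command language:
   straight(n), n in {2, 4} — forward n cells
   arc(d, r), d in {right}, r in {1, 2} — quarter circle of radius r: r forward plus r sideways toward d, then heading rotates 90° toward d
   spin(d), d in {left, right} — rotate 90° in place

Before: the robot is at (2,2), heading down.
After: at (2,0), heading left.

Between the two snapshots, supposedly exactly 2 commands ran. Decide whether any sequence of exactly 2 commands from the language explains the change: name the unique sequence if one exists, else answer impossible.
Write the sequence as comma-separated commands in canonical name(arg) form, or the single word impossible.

key: position moved to (2,0) AND the heading swung to W — translation plus rotation needed
t0: at (2,2), heading down
t=1 straight(2) ⇒ at (2,0), heading down
t=2 spin(right) ⇒ at (2,0), heading left
no rival 2-sequence matches.

straight(2), spin(right)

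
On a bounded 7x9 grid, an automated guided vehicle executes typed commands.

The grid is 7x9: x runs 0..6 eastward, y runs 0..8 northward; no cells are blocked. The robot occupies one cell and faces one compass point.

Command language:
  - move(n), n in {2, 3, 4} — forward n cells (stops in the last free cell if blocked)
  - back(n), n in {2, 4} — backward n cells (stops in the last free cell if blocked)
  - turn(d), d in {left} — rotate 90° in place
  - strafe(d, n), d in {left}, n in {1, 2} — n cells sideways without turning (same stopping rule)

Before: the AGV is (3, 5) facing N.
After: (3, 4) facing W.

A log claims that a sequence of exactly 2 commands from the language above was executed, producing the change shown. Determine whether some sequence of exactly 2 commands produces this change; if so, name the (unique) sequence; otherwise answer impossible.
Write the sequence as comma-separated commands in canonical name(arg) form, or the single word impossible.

turn(left), strafe(left, 1)

key: cell and facing (now W) both changed — the 2 commands mix motion and turning
t0: (3, 5) facing N
[1] after turn(left): (3, 5) facing W
[2] after strafe(left, 1): (3, 4) facing W
all 64 alternatives checked — unique.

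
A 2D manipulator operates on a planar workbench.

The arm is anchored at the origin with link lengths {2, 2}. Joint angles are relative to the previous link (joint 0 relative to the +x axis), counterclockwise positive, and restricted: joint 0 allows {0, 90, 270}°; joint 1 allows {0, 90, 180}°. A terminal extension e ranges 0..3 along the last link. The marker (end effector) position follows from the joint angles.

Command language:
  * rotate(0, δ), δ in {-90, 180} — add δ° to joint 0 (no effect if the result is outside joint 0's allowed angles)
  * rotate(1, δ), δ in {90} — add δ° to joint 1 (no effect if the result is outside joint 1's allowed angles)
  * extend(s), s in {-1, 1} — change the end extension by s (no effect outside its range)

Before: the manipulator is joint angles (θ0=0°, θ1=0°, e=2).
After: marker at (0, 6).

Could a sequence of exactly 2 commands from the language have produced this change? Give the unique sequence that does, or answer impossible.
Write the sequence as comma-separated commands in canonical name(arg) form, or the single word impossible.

key: running rotate(0, 180) before rotate(0, -90) would end elsewhere — order is forced
from: joint angles (θ0=0°, θ1=0°, e=2)
[1] after rotate(0, -90): joint angles (θ0=270°, θ1=0°, e=2)
[2] after rotate(0, 180): joint angles (θ0=90°, θ1=0°, e=2)
uniquely the one of 25 2-step routes that fits.

rotate(0, -90), rotate(0, 180)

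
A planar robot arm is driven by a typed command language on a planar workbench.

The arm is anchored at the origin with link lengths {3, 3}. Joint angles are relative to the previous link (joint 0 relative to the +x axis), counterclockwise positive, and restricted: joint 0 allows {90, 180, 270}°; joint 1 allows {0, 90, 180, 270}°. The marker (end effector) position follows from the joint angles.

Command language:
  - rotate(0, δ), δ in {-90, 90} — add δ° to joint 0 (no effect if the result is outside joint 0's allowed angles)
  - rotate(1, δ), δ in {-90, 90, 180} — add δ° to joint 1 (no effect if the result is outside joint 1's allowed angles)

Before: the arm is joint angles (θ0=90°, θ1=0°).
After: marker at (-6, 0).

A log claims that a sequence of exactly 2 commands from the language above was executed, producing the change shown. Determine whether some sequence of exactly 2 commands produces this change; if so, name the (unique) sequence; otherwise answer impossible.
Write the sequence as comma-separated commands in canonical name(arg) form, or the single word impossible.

key: running rotate(0, 90) before rotate(0, -90) would end elsewhere — order is forced
initial: joint angles (θ0=90°, θ1=0°)
[1] after rotate(0, -90): joint angles (θ0=90°, θ1=0°)
[2] after rotate(0, 90): joint angles (θ0=180°, θ1=0°)
no rival 2-sequence matches.

rotate(0, -90), rotate(0, 90)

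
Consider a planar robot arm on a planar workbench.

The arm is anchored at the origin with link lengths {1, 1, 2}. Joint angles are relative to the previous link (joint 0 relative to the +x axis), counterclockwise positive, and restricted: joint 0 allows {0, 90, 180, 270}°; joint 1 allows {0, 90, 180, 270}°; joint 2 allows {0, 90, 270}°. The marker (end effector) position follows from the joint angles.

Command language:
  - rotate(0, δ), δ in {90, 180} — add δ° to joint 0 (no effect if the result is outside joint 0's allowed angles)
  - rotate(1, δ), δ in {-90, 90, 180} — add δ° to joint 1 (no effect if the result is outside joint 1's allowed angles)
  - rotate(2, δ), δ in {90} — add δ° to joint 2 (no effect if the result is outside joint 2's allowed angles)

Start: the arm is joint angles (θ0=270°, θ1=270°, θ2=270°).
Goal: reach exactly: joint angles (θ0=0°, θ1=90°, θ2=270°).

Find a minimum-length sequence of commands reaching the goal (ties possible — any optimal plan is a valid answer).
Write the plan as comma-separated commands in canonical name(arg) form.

rotate(1, 180), rotate(0, 90)

begin: joint angles (θ0=270°, θ1=270°, θ2=270°)
t=1 rotate(1, 180) ⇒ joint angles (θ0=270°, θ1=90°, θ2=270°)
t=2 rotate(0, 90) ⇒ joint angles (θ0=0°, θ1=90°, θ2=270°)
nothing shorter than 2 reaches the goal.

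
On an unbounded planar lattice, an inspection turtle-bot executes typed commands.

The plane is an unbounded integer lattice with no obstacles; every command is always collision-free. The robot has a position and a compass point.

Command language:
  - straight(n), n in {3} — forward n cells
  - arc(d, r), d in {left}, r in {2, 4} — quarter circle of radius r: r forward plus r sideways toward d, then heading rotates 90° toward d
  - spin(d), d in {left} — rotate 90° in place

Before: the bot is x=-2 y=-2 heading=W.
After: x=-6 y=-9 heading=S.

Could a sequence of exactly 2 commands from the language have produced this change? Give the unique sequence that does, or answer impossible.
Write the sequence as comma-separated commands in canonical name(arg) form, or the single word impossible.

arc(left, 4), straight(3)

key: position moved to (-6,-9) AND the heading swung to S — translation plus rotation needed
start: x=-2 y=-2 heading=W
step 1 (arc(left, 4)): x=-6 y=-6 heading=S
step 2 (straight(3)): x=-6 y=-9 heading=S
uniquely the one of 16 2-step routes that fits.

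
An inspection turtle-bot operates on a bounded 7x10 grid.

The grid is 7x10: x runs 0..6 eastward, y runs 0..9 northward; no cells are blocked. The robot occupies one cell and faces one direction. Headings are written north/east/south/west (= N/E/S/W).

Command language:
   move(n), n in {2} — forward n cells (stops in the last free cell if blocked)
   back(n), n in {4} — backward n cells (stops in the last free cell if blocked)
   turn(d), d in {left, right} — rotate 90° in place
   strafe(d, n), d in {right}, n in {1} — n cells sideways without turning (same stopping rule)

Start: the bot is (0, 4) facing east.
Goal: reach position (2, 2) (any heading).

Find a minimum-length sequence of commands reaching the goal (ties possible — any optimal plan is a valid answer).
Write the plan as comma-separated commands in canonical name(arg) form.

start: (0, 4) facing east
t=1 move(2) ⇒ (2, 4) facing east
t=2 strafe(right, 1) ⇒ (2, 3) facing east
t=3 strafe(right, 1) ⇒ (2, 2) facing east
nothing shorter than 3 reaches the goal.

move(2), strafe(right, 1), strafe(right, 1)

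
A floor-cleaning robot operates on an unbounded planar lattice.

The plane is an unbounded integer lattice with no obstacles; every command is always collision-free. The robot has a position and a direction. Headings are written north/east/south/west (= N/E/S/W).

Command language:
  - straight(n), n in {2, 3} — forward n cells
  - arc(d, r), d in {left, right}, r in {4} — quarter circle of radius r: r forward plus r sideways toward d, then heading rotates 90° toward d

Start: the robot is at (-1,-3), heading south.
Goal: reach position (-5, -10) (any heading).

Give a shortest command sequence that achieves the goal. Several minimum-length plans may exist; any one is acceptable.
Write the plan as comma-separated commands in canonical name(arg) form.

straight(3), arc(right, 4)

initial: at (-1,-3), heading south
t=1 straight(3) ⇒ at (-1,-6), heading south
t=2 arc(right, 4) ⇒ at (-5,-10), heading west
shorter routes all fall short; 2 is best.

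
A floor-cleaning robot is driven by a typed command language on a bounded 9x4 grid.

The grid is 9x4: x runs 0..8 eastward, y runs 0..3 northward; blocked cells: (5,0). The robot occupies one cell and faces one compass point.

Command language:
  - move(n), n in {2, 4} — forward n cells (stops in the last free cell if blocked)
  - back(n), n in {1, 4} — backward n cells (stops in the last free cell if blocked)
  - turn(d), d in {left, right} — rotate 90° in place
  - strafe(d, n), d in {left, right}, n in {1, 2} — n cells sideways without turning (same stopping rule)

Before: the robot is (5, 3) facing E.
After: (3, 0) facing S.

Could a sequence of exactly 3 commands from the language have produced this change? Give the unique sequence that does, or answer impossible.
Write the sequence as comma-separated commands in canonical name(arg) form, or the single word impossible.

turn(right), strafe(right, 2), move(4)

key: running move(4) before turn(right) would end elsewhere — order is forced
start: (5, 3) facing E
step 1 (turn(right)): (5, 3) facing S
step 2 (strafe(right, 2)): (3, 3) facing S
step 3 (move(4)): (3, 0) facing S
no other 3-command option fits: unique.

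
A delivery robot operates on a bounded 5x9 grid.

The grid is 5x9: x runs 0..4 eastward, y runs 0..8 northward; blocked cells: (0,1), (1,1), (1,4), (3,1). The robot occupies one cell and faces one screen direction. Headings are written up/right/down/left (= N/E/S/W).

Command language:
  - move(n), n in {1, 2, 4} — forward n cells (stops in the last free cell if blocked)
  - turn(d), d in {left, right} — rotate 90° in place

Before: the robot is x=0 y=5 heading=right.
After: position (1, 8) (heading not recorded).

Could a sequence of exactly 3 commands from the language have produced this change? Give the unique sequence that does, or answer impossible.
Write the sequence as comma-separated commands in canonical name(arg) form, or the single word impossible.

key: order matters: swapping move(1) and move(4) lands elsewhere
t0: x=0 y=5 heading=right
1. move(1) → x=1 y=5 heading=right
2. turn(left) → x=1 y=5 heading=up
3. move(4) → x=1 y=8 heading=up
all 125 alternatives checked — unique.

move(1), turn(left), move(4)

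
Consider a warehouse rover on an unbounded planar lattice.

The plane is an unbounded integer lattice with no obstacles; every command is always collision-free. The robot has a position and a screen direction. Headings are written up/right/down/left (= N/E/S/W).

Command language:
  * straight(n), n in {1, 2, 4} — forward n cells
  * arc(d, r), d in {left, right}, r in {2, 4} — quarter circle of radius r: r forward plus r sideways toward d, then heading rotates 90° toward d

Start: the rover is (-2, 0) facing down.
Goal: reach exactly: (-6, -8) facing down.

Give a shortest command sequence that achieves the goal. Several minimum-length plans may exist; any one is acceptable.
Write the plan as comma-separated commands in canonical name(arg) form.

from: (-2, 0) facing down
1. arc(right, 2) → (-4, -2) facing left
2. arc(left, 2) → (-6, -4) facing down
3. straight(4) → (-6, -8) facing down
shorter routes all fall short; 3 is best.

arc(right, 2), arc(left, 2), straight(4)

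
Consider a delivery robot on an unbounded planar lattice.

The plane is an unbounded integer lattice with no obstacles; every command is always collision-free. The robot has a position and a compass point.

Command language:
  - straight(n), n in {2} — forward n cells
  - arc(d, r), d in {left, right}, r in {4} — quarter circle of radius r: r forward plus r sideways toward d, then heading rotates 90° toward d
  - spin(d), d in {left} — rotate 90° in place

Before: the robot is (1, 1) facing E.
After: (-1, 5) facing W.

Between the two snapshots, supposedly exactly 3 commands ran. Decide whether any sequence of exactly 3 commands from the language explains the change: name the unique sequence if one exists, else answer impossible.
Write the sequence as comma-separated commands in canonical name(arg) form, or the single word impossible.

key: running arc(left, 4) before straight(2) would end elsewhere — order is forced
from: (1, 1) facing E
1. straight(2) → (3, 1) facing E
2. spin(left) → (3, 1) facing N
3. arc(left, 4) → (-1, 5) facing W
no other 3-command option fits: unique.

straight(2), spin(left), arc(left, 4)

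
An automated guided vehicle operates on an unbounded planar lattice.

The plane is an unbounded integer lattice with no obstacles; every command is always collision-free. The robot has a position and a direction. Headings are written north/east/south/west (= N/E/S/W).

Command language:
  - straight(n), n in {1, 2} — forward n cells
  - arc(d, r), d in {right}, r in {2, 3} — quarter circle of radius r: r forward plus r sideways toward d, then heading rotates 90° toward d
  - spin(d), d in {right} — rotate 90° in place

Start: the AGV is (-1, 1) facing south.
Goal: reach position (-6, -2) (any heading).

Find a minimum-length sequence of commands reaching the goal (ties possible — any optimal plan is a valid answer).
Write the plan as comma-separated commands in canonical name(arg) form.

begin: (-1, 1) facing south
1. arc(right, 3) → (-4, -2) facing west
2. straight(2) → (-6, -2) facing west
minimal: 2 command(s), checked below 2.

arc(right, 3), straight(2)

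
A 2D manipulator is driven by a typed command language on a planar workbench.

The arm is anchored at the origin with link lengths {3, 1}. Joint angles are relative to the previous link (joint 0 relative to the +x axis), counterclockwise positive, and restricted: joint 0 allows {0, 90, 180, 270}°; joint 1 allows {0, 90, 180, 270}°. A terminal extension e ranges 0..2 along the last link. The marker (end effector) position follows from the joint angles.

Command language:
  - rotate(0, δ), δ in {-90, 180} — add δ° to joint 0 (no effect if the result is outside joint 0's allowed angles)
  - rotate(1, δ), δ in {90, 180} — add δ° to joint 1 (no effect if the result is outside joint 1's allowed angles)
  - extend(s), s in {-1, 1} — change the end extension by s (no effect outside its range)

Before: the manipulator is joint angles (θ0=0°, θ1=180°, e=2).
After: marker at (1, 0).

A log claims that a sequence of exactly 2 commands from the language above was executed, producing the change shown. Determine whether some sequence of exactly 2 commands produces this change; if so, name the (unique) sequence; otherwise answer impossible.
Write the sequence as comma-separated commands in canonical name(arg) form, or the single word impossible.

extend(1), extend(-1)

key: running extend(-1) before extend(1) would end elsewhere — order is forced
from: joint angles (θ0=0°, θ1=180°, e=2)
1. extend(1) → joint angles (θ0=0°, θ1=180°, e=2)
2. extend(-1) → joint angles (θ0=0°, θ1=180°, e=1)
no other 2-command option fits: unique.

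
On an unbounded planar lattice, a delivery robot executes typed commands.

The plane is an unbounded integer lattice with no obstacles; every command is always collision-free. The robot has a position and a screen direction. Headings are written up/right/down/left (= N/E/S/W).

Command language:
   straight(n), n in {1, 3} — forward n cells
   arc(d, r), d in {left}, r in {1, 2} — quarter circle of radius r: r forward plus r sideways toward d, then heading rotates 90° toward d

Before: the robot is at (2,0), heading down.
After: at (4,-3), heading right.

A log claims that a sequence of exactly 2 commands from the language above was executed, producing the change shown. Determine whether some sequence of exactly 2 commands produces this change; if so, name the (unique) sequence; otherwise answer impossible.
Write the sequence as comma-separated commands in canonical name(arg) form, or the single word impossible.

key: cell and facing (now E) both changed — the 2 commands mix motion and turning
begin: at (2,0), heading down
1. straight(1) → at (2,-1), heading down
2. arc(left, 2) → at (4,-3), heading right
no rival 2-sequence matches.

straight(1), arc(left, 2)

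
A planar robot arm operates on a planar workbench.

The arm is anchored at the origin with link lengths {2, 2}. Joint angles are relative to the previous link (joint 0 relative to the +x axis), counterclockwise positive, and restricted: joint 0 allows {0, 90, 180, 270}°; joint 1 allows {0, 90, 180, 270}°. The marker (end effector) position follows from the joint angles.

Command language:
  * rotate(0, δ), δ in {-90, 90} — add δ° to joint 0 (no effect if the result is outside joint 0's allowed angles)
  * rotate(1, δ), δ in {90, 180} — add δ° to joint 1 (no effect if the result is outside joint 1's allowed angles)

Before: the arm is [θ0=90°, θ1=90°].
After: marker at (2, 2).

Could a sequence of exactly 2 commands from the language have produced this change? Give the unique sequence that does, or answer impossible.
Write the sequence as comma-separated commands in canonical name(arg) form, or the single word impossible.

rotate(1, 90), rotate(1, 90)

initial: [θ0=90°, θ1=90°]
step 1 (rotate(1, 90)): [θ0=90°, θ1=180°]
step 2 (rotate(1, 90)): [θ0=90°, θ1=270°]
all 16 alternatives checked — unique.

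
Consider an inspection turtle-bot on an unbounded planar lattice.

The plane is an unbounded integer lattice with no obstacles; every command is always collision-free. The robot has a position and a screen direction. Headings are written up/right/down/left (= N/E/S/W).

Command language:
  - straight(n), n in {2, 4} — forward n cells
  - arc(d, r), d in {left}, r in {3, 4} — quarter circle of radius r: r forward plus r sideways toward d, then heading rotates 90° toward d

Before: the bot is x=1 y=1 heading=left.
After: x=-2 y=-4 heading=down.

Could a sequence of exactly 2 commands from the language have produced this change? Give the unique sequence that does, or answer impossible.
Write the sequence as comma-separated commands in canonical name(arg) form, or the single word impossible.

key: cell and facing (now S) both changed — the 2 commands mix motion and turning
start: x=1 y=1 heading=left
t=1 arc(left, 3) ⇒ x=-2 y=-2 heading=down
t=2 straight(2) ⇒ x=-2 y=-4 heading=down
uniquely the one of 16 2-step routes that fits.

arc(left, 3), straight(2)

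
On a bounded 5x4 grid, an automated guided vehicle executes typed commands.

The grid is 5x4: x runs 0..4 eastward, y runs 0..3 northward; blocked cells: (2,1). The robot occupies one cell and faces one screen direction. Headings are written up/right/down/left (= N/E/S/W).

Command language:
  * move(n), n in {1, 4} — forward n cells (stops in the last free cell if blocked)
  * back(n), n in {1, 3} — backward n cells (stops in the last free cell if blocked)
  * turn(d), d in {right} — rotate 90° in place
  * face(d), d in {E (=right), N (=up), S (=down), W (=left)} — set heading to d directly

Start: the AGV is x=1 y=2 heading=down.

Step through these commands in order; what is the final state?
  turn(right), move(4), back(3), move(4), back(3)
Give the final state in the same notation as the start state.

initial: x=1 y=2 heading=down
t=1 turn(right) ⇒ x=1 y=2 heading=left
t=2 move(4) ⇒ x=0 y=2 heading=left
t=3 back(3) ⇒ x=3 y=2 heading=left
t=4 move(4) ⇒ x=0 y=2 heading=left
t=5 back(3) ⇒ x=3 y=2 heading=left

x=3 y=2 heading=left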